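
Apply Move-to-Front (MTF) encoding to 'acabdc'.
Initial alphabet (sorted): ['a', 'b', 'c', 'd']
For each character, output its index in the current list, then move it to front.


MTF encoding:
'a': index 0 in ['a', 'b', 'c', 'd'] -> ['a', 'b', 'c', 'd']
'c': index 2 in ['a', 'b', 'c', 'd'] -> ['c', 'a', 'b', 'd']
'a': index 1 in ['c', 'a', 'b', 'd'] -> ['a', 'c', 'b', 'd']
'b': index 2 in ['a', 'c', 'b', 'd'] -> ['b', 'a', 'c', 'd']
'd': index 3 in ['b', 'a', 'c', 'd'] -> ['d', 'b', 'a', 'c']
'c': index 3 in ['d', 'b', 'a', 'c'] -> ['c', 'd', 'b', 'a']


Output: [0, 2, 1, 2, 3, 3]


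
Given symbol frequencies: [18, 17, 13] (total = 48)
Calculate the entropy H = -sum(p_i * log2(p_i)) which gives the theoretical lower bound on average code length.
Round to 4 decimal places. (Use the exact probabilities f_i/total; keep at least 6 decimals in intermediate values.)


Per-symbol terms -p_i * log2(p_i) with p_i = f_i/48:
  p = 18/48 = 0.375000: log2(p) = -1.415037, -p*log2(p) = 0.530639
  p = 17/48 = 0.354167: log2(p) = -1.497500, -p*log2(p) = 0.530364
  p = 13/48 = 0.270833: log2(p) = -1.884523, -p*log2(p) = 0.510392
H = 0.530639 + 0.530364 + 0.510392 = 1.571395

H = 1.5714 bits/symbol


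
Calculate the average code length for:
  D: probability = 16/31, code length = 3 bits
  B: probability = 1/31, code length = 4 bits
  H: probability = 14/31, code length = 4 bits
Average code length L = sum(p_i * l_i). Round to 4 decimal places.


Weighted contributions p_i * l_i:
  D: (16/31) * 3 = 48/31
  B: (1/31) * 4 = 4/31
  H: (14/31) * 4 = 56/31
Sum = (48 + 4 + 56)/31 = 108/31

L = 108/31 = 3.4839 bits/symbol


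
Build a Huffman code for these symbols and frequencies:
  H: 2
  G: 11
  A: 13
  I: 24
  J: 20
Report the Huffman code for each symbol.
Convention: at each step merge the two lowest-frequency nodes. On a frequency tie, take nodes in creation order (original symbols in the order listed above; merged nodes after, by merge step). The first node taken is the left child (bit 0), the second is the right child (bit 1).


Huffman tree construction:
Step 1: Merge H(2) + G(11) = 13
Step 2: Merge A(13) + (H+G)(13) = 26
Step 3: Merge J(20) + I(24) = 44
Step 4: Merge (A+(H+G))(26) + (J+I)(44) = 70
Read each symbol's code off the tree from the root (left child = 0, right child = 1).

Codes:
  H: 010 (length 3)
  G: 011 (length 3)
  A: 00 (length 2)
  I: 11 (length 2)
  J: 10 (length 2)
Average code length: 153/70 = 2.1857 bits/symbol


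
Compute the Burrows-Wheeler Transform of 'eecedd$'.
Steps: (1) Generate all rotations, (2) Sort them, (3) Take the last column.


Rotations (sorted):
  0: $eecedd -> last char: d
  1: cedd$ee -> last char: e
  2: d$eeced -> last char: d
  3: dd$eece -> last char: e
  4: ecedd$e -> last char: e
  5: edd$eec -> last char: c
  6: eecedd$ -> last char: $


BWT = dedeec$


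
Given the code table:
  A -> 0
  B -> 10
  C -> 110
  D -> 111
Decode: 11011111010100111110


Decoding:
110 -> C
111 -> D
110 -> C
10 -> B
10 -> B
0 -> A
111 -> D
110 -> C


Result: CDCBBADC


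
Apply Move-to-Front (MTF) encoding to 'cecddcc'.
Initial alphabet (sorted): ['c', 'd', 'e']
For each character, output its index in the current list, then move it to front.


MTF encoding:
'c': index 0 in ['c', 'd', 'e'] -> ['c', 'd', 'e']
'e': index 2 in ['c', 'd', 'e'] -> ['e', 'c', 'd']
'c': index 1 in ['e', 'c', 'd'] -> ['c', 'e', 'd']
'd': index 2 in ['c', 'e', 'd'] -> ['d', 'c', 'e']
'd': index 0 in ['d', 'c', 'e'] -> ['d', 'c', 'e']
'c': index 1 in ['d', 'c', 'e'] -> ['c', 'd', 'e']
'c': index 0 in ['c', 'd', 'e'] -> ['c', 'd', 'e']


Output: [0, 2, 1, 2, 0, 1, 0]


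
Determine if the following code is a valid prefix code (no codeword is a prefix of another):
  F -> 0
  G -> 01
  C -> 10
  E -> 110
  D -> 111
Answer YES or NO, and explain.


Checking each pair (does one codeword prefix another?):
  F='0' vs G='01': prefix -- VIOLATION

NO -- this is NOT a valid prefix code. F (0) is a prefix of G (01).


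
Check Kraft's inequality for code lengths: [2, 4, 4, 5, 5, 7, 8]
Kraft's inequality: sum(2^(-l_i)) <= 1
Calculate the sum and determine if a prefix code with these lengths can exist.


Sum = 2^(-2) + 2^(-4) + 2^(-4) + 2^(-5) + 2^(-5) + 2^(-7) + 2^(-8)
    = 0.25 + 0.0625 + 0.0625 + 0.03125 + 0.03125 + 0.0078125 + 0.00390625
    = 115/256 = 0.44921875
Since 0.44921875 <= 1, Kraft's inequality IS satisfied.
A prefix code with these lengths CAN exist.

Kraft sum = 0.44921875. Satisfied.


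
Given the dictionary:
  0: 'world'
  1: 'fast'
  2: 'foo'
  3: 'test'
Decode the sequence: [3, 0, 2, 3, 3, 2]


Look up each index in the dictionary:
  3 -> 'test'
  0 -> 'world'
  2 -> 'foo'
  3 -> 'test'
  3 -> 'test'
  2 -> 'foo'

Decoded: "test world foo test test foo"


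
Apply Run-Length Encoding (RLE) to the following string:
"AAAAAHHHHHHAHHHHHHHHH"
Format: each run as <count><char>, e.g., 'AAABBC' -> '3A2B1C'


Scanning runs left to right:
  i=0: run of 'A' x 5 -> '5A'
  i=5: run of 'H' x 6 -> '6H'
  i=11: run of 'A' x 1 -> '1A'
  i=12: run of 'H' x 9 -> '9H'

RLE = 5A6H1A9H


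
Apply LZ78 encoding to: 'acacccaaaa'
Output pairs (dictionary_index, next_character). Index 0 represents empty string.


LZ78 encoding steps:
Dictionary: {0: ''}
Step 1: w='' (idx 0), next='a' -> output (0, 'a'), add 'a' as idx 1
Step 2: w='' (idx 0), next='c' -> output (0, 'c'), add 'c' as idx 2
Step 3: w='a' (idx 1), next='c' -> output (1, 'c'), add 'ac' as idx 3
Step 4: w='c' (idx 2), next='c' -> output (2, 'c'), add 'cc' as idx 4
Step 5: w='a' (idx 1), next='a' -> output (1, 'a'), add 'aa' as idx 5
Step 6: w='aa' (idx 5), end of input -> output (5, '')


Encoded: [(0, 'a'), (0, 'c'), (1, 'c'), (2, 'c'), (1, 'a'), (5, '')]


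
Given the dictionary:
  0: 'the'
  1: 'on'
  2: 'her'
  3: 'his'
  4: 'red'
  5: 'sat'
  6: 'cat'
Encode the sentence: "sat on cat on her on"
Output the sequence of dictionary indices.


Look up each word in the dictionary:
  'sat' -> 5
  'on' -> 1
  'cat' -> 6
  'on' -> 1
  'her' -> 2
  'on' -> 1

Encoded: [5, 1, 6, 1, 2, 1]


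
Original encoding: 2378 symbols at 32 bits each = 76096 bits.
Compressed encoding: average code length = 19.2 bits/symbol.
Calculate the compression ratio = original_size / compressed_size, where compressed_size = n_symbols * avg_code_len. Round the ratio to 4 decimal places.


original_size = n_symbols * orig_bits = 2378 * 32 = 76096 bits
compressed_size = n_symbols * avg_code_len = 2378 * 19.2 = 45657.6 bits
ratio = original_size / compressed_size = 76096 / 45657.6 = 1.6667

Compression ratio = 1.6667


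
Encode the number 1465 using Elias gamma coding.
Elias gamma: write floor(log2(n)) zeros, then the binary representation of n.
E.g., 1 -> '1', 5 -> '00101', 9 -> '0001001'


num_bits = floor(log2(1465)) + 1 = 11
leading_zeros = num_bits - 1 = 10
binary(1465) = 10110111001

Elias gamma(1465) = '0000000000' + '10110111001' = 000000000010110111001 (21 bits)


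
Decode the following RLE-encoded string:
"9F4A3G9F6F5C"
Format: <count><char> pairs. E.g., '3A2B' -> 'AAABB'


Expanding each <count><char> pair:
  9F -> 'FFFFFFFFF'
  4A -> 'AAAA'
  3G -> 'GGG'
  9F -> 'FFFFFFFFF'
  6F -> 'FFFFFF'
  5C -> 'CCCCC'

Decoded = FFFFFFFFFAAAAGGGFFFFFFFFFFFFFFFCCCCC


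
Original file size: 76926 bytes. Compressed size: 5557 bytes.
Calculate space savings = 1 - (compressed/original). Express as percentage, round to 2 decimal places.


ratio = compressed/original = 5557/76926 = 0.072238
savings = 1 - ratio = 1 - 0.072238 = 0.927762
as a percentage: 0.927762 * 100 = 92.78%

Space savings = 1 - 5557/76926 = 92.78%


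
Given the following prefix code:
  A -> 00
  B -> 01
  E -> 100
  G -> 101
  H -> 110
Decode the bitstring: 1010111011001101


Decoding step by step:
Bits 101 -> G
Bits 01 -> B
Bits 110 -> H
Bits 110 -> H
Bits 01 -> B
Bits 101 -> G


Decoded message: GBHHBG


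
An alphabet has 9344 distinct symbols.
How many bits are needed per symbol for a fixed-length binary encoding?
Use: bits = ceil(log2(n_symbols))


log2(9344) = 13.1898
Bracket: 2^13 = 8192 < 9344 <= 2^14 = 16384
So ceil(log2(9344)) = 14

bits = ceil(log2(9344)) = ceil(13.1898) = 14 bits


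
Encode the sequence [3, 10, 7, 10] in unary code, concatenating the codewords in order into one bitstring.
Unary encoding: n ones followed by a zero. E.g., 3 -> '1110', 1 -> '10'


Encode each number as n ones followed by a terminating 0:
  3 -> 1110 (4 bits)
  10 -> 11111111110 (11 bits)
  7 -> 11111110 (8 bits)
  10 -> 11111111110 (11 bits)
Total length = 4 + 11 + 8 + 11 = 34 bits.

Unary([3, 10, 7, 10]) = 1110111111111101111111011111111110 (34 bits)


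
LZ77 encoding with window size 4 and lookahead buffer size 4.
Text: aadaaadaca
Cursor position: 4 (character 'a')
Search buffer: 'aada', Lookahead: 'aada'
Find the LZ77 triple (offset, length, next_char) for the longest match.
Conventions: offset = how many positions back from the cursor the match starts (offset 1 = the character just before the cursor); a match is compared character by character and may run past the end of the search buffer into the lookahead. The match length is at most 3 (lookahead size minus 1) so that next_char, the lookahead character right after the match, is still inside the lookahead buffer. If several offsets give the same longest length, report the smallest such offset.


Try each offset into the search buffer:
  offset=1 (pos 3, char 'a'): match length 2
  offset=2 (pos 2, char 'd'): match length 0
  offset=3 (pos 1, char 'a'): match length 1
  offset=4 (pos 0, char 'a'): match length 3
Longest match has length 3 at offset 4.
next_char = character at position 4 + 3 = 7 -> 'a'

Best match: offset=4, length=3 (matching 'aad' starting at position 0)
LZ77 triple: (4, 3, 'a')


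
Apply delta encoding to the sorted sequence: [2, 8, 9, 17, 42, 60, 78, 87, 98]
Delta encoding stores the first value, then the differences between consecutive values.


First value: 2
Deltas:
  8 - 2 = 6
  9 - 8 = 1
  17 - 9 = 8
  42 - 17 = 25
  60 - 42 = 18
  78 - 60 = 18
  87 - 78 = 9
  98 - 87 = 11


Delta encoded: [2, 6, 1, 8, 25, 18, 18, 9, 11]


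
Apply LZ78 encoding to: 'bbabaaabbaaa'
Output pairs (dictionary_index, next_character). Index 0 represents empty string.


LZ78 encoding steps:
Dictionary: {0: ''}
Step 1: w='' (idx 0), next='b' -> output (0, 'b'), add 'b' as idx 1
Step 2: w='b' (idx 1), next='a' -> output (1, 'a'), add 'ba' as idx 2
Step 3: w='ba' (idx 2), next='a' -> output (2, 'a'), add 'baa' as idx 3
Step 4: w='' (idx 0), next='a' -> output (0, 'a'), add 'a' as idx 4
Step 5: w='b' (idx 1), next='b' -> output (1, 'b'), add 'bb' as idx 5
Step 6: w='a' (idx 4), next='a' -> output (4, 'a'), add 'aa' as idx 6
Step 7: w='a' (idx 4), end of input -> output (4, '')


Encoded: [(0, 'b'), (1, 'a'), (2, 'a'), (0, 'a'), (1, 'b'), (4, 'a'), (4, '')]


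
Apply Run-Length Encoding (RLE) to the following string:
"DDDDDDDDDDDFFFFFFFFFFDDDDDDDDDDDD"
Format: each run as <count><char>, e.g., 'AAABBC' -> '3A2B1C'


Scanning runs left to right:
  i=0: run of 'D' x 11 -> '11D'
  i=11: run of 'F' x 10 -> '10F'
  i=21: run of 'D' x 12 -> '12D'

RLE = 11D10F12D


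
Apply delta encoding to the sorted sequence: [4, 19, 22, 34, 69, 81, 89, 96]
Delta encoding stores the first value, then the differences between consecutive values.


First value: 4
Deltas:
  19 - 4 = 15
  22 - 19 = 3
  34 - 22 = 12
  69 - 34 = 35
  81 - 69 = 12
  89 - 81 = 8
  96 - 89 = 7


Delta encoded: [4, 15, 3, 12, 35, 12, 8, 7]


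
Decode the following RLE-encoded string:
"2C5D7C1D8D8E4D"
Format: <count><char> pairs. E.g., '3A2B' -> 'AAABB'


Expanding each <count><char> pair:
  2C -> 'CC'
  5D -> 'DDDDD'
  7C -> 'CCCCCCC'
  1D -> 'D'
  8D -> 'DDDDDDDD'
  8E -> 'EEEEEEEE'
  4D -> 'DDDD'

Decoded = CCDDDDDCCCCCCCDDDDDDDDDEEEEEEEEDDDD


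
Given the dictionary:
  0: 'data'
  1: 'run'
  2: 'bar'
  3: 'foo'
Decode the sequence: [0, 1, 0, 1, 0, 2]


Look up each index in the dictionary:
  0 -> 'data'
  1 -> 'run'
  0 -> 'data'
  1 -> 'run'
  0 -> 'data'
  2 -> 'bar'

Decoded: "data run data run data bar"


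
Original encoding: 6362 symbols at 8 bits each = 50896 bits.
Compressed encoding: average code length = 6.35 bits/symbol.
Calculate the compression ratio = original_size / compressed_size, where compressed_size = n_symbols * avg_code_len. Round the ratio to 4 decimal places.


original_size = n_symbols * orig_bits = 6362 * 8 = 50896 bits
compressed_size = n_symbols * avg_code_len = 6362 * 6.35 = 40398.7 bits
ratio = original_size / compressed_size = 50896 / 40398.7 = 1.2598

Compression ratio = 1.2598


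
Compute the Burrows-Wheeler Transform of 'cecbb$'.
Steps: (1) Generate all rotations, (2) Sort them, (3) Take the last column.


Rotations (sorted):
  0: $cecbb -> last char: b
  1: b$cecb -> last char: b
  2: bb$cec -> last char: c
  3: cbb$ce -> last char: e
  4: cecbb$ -> last char: $
  5: ecbb$c -> last char: c


BWT = bbce$c


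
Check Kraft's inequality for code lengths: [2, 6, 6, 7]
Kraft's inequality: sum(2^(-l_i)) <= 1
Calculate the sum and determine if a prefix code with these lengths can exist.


Sum = 2^(-2) + 2^(-6) + 2^(-6) + 2^(-7)
    = 0.25 + 0.015625 + 0.015625 + 0.0078125
    = 37/128 = 0.2890625
Since 0.2890625 <= 1, Kraft's inequality IS satisfied.
A prefix code with these lengths CAN exist.

Kraft sum = 0.2890625. Satisfied.


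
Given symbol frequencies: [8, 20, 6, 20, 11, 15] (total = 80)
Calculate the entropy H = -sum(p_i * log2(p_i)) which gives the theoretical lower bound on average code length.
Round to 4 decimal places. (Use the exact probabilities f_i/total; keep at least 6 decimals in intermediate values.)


Per-symbol terms -p_i * log2(p_i) with p_i = f_i/80:
  p = 8/80 = 0.100000: log2(p) = -3.321928, -p*log2(p) = 0.332193
  p = 20/80 = 0.250000: log2(p) = -2.000000, -p*log2(p) = 0.500000
  p = 6/80 = 0.075000: log2(p) = -3.736966, -p*log2(p) = 0.280272
  p = 20/80 = 0.250000: log2(p) = -2.000000, -p*log2(p) = 0.500000
  p = 11/80 = 0.137500: log2(p) = -2.862496, -p*log2(p) = 0.393593
  p = 15/80 = 0.187500: log2(p) = -2.415037, -p*log2(p) = 0.452820
H = 0.332193 + 0.500000 + 0.280272 + 0.500000 + 0.393593 + 0.452820 = 2.458878

H = 2.4589 bits/symbol


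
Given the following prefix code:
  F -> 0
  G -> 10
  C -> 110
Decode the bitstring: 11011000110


Decoding step by step:
Bits 110 -> C
Bits 110 -> C
Bits 0 -> F
Bits 0 -> F
Bits 110 -> C


Decoded message: CCFFC


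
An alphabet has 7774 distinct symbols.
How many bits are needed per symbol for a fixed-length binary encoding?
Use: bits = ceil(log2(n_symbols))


log2(7774) = 12.9244
Bracket: 2^12 = 4096 < 7774 <= 2^13 = 8192
So ceil(log2(7774)) = 13

bits = ceil(log2(7774)) = ceil(12.9244) = 13 bits


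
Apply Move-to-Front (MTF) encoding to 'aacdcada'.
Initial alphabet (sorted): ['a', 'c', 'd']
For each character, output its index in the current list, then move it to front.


MTF encoding:
'a': index 0 in ['a', 'c', 'd'] -> ['a', 'c', 'd']
'a': index 0 in ['a', 'c', 'd'] -> ['a', 'c', 'd']
'c': index 1 in ['a', 'c', 'd'] -> ['c', 'a', 'd']
'd': index 2 in ['c', 'a', 'd'] -> ['d', 'c', 'a']
'c': index 1 in ['d', 'c', 'a'] -> ['c', 'd', 'a']
'a': index 2 in ['c', 'd', 'a'] -> ['a', 'c', 'd']
'd': index 2 in ['a', 'c', 'd'] -> ['d', 'a', 'c']
'a': index 1 in ['d', 'a', 'c'] -> ['a', 'd', 'c']


Output: [0, 0, 1, 2, 1, 2, 2, 1]


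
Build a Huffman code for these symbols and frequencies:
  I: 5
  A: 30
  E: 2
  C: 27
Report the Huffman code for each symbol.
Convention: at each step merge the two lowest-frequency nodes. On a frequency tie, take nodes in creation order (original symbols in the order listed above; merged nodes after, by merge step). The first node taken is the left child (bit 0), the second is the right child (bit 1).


Huffman tree construction:
Step 1: Merge E(2) + I(5) = 7
Step 2: Merge (E+I)(7) + C(27) = 34
Step 3: Merge A(30) + ((E+I)+C)(34) = 64
Read each symbol's code off the tree from the root (left child = 0, right child = 1).

Codes:
  I: 101 (length 3)
  A: 0 (length 1)
  E: 100 (length 3)
  C: 11 (length 2)
Average code length: 105/64 = 1.6406 bits/symbol


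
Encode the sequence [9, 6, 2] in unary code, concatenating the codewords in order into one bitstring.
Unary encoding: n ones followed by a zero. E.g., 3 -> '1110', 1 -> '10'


Encode each number as n ones followed by a terminating 0:
  9 -> 1111111110 (10 bits)
  6 -> 1111110 (7 bits)
  2 -> 110 (3 bits)
Total length = 10 + 7 + 3 = 20 bits.

Unary([9, 6, 2]) = 11111111101111110110 (20 bits)


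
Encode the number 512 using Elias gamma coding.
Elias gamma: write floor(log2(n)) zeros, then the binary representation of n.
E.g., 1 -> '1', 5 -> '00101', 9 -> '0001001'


num_bits = floor(log2(512)) + 1 = 10
leading_zeros = num_bits - 1 = 9
binary(512) = 1000000000

Elias gamma(512) = '000000000' + '1000000000' = 0000000001000000000 (19 bits)


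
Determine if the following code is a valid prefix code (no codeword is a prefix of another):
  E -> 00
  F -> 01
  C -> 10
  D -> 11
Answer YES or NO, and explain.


Checking each pair (does one codeword prefix another?):
  E='00' vs F='01': no prefix
  E='00' vs C='10': no prefix
  E='00' vs D='11': no prefix
  F='01' vs E='00': no prefix
  F='01' vs C='10': no prefix
  F='01' vs D='11': no prefix
  C='10' vs E='00': no prefix
  C='10' vs F='01': no prefix
  C='10' vs D='11': no prefix
  D='11' vs E='00': no prefix
  D='11' vs F='01': no prefix
  D='11' vs C='10': no prefix
No violation found over all pairs.

YES -- this is a valid prefix code. No codeword is a prefix of any other codeword.


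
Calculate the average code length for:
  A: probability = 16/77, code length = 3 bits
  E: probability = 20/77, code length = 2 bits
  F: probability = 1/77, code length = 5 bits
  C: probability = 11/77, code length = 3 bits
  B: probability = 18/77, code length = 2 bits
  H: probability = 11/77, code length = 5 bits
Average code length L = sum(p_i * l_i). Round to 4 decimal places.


Weighted contributions p_i * l_i:
  A: (16/77) * 3 = 48/77
  E: (20/77) * 2 = 40/77
  F: (1/77) * 5 = 5/77
  C: (11/77) * 3 = 33/77
  B: (18/77) * 2 = 36/77
  H: (11/77) * 5 = 55/77
Sum = (48 + 40 + 5 + 33 + 36 + 55)/77 = 217/77

L = 217/77 = 2.8182 bits/symbol


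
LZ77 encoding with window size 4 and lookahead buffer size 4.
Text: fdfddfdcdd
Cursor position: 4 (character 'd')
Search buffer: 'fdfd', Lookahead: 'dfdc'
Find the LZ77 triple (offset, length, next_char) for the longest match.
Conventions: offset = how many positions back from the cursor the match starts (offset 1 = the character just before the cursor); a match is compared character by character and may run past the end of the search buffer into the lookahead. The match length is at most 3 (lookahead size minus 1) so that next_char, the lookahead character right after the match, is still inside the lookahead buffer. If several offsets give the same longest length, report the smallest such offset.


Try each offset into the search buffer:
  offset=1 (pos 3, char 'd'): match length 1
  offset=2 (pos 2, char 'f'): match length 0
  offset=3 (pos 1, char 'd'): match length 3
  offset=4 (pos 0, char 'f'): match length 0
Longest match has length 3 at offset 3.
next_char = character at position 4 + 3 = 7 -> 'c'

Best match: offset=3, length=3 (matching 'dfd' starting at position 1)
LZ77 triple: (3, 3, 'c')


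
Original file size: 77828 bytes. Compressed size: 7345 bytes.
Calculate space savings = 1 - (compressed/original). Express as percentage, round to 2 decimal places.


ratio = compressed/original = 7345/77828 = 0.094375
savings = 1 - ratio = 1 - 0.094375 = 0.905625
as a percentage: 0.905625 * 100 = 90.56%

Space savings = 1 - 7345/77828 = 90.56%


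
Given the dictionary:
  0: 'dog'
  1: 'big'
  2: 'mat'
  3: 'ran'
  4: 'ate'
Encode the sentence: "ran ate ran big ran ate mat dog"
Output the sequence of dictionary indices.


Look up each word in the dictionary:
  'ran' -> 3
  'ate' -> 4
  'ran' -> 3
  'big' -> 1
  'ran' -> 3
  'ate' -> 4
  'mat' -> 2
  'dog' -> 0

Encoded: [3, 4, 3, 1, 3, 4, 2, 0]


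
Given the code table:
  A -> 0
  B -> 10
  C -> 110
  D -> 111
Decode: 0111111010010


Decoding:
0 -> A
111 -> D
111 -> D
0 -> A
10 -> B
0 -> A
10 -> B


Result: ADDABAB


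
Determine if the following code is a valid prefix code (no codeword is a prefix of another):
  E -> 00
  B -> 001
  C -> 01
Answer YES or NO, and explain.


Checking each pair (does one codeword prefix another?):
  E='00' vs B='001': prefix -- VIOLATION

NO -- this is NOT a valid prefix code. E (00) is a prefix of B (001).


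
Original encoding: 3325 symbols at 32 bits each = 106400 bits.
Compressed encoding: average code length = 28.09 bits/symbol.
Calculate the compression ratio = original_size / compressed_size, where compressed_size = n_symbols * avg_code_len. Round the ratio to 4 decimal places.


original_size = n_symbols * orig_bits = 3325 * 32 = 106400 bits
compressed_size = n_symbols * avg_code_len = 3325 * 28.09 = 93399.25 bits
ratio = original_size / compressed_size = 106400 / 93399.25 = 1.1392

Compression ratio = 1.1392


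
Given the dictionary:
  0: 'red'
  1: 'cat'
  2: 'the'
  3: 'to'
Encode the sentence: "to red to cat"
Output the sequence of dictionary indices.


Look up each word in the dictionary:
  'to' -> 3
  'red' -> 0
  'to' -> 3
  'cat' -> 1

Encoded: [3, 0, 3, 1]


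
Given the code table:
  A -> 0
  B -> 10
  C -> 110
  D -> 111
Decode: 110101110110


Decoding:
110 -> C
10 -> B
111 -> D
0 -> A
110 -> C


Result: CBDAC


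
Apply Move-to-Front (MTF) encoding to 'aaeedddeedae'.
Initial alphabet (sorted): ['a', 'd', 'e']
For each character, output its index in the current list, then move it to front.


MTF encoding:
'a': index 0 in ['a', 'd', 'e'] -> ['a', 'd', 'e']
'a': index 0 in ['a', 'd', 'e'] -> ['a', 'd', 'e']
'e': index 2 in ['a', 'd', 'e'] -> ['e', 'a', 'd']
'e': index 0 in ['e', 'a', 'd'] -> ['e', 'a', 'd']
'd': index 2 in ['e', 'a', 'd'] -> ['d', 'e', 'a']
'd': index 0 in ['d', 'e', 'a'] -> ['d', 'e', 'a']
'd': index 0 in ['d', 'e', 'a'] -> ['d', 'e', 'a']
'e': index 1 in ['d', 'e', 'a'] -> ['e', 'd', 'a']
'e': index 0 in ['e', 'd', 'a'] -> ['e', 'd', 'a']
'd': index 1 in ['e', 'd', 'a'] -> ['d', 'e', 'a']
'a': index 2 in ['d', 'e', 'a'] -> ['a', 'd', 'e']
'e': index 2 in ['a', 'd', 'e'] -> ['e', 'a', 'd']


Output: [0, 0, 2, 0, 2, 0, 0, 1, 0, 1, 2, 2]


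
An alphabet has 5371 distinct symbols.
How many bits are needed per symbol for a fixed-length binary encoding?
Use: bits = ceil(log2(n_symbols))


log2(5371) = 12.391
Bracket: 2^12 = 4096 < 5371 <= 2^13 = 8192
So ceil(log2(5371)) = 13

bits = ceil(log2(5371)) = ceil(12.391) = 13 bits


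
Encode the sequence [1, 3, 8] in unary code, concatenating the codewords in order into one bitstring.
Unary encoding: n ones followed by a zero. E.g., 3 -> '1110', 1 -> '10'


Encode each number as n ones followed by a terminating 0:
  1 -> 10 (2 bits)
  3 -> 1110 (4 bits)
  8 -> 111111110 (9 bits)
Total length = 2 + 4 + 9 = 15 bits.

Unary([1, 3, 8]) = 101110111111110 (15 bits)


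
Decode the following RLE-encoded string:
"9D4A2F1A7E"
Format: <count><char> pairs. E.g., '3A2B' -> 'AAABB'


Expanding each <count><char> pair:
  9D -> 'DDDDDDDDD'
  4A -> 'AAAA'
  2F -> 'FF'
  1A -> 'A'
  7E -> 'EEEEEEE'

Decoded = DDDDDDDDDAAAAFFAEEEEEEE


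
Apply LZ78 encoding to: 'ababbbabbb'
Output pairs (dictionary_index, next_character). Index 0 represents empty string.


LZ78 encoding steps:
Dictionary: {0: ''}
Step 1: w='' (idx 0), next='a' -> output (0, 'a'), add 'a' as idx 1
Step 2: w='' (idx 0), next='b' -> output (0, 'b'), add 'b' as idx 2
Step 3: w='a' (idx 1), next='b' -> output (1, 'b'), add 'ab' as idx 3
Step 4: w='b' (idx 2), next='b' -> output (2, 'b'), add 'bb' as idx 4
Step 5: w='ab' (idx 3), next='b' -> output (3, 'b'), add 'abb' as idx 5
Step 6: w='b' (idx 2), end of input -> output (2, '')


Encoded: [(0, 'a'), (0, 'b'), (1, 'b'), (2, 'b'), (3, 'b'), (2, '')]


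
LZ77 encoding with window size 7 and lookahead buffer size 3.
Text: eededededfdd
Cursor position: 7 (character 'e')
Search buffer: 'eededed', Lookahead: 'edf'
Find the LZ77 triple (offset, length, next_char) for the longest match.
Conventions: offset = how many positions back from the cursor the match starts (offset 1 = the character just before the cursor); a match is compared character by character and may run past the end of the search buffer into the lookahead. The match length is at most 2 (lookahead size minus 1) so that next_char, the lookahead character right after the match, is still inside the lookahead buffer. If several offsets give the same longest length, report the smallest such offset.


Try each offset into the search buffer:
  offset=1 (pos 6, char 'd'): match length 0
  offset=2 (pos 5, char 'e'): match length 2
  offset=3 (pos 4, char 'd'): match length 0
  offset=4 (pos 3, char 'e'): match length 2
  offset=5 (pos 2, char 'd'): match length 0
  offset=6 (pos 1, char 'e'): match length 2
  offset=7 (pos 0, char 'e'): match length 1
Longest match has length 2, found at offsets 2, 4, 6; take the smallest, offset 2.
next_char = character at position 7 + 2 = 9 -> 'f'

Best match: offset=2, length=2 (matching 'ed' starting at position 5)
LZ77 triple: (2, 2, 'f')


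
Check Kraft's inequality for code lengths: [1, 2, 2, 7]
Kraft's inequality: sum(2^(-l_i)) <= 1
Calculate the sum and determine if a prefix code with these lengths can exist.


Sum = 2^(-1) + 2^(-2) + 2^(-2) + 2^(-7)
    = 0.5 + 0.25 + 0.25 + 0.0078125
    = 129/128 = 1.0078125
Since 1.0078125 > 1, Kraft's inequality is NOT satisfied.
A prefix code with these lengths CANNOT exist.

Kraft sum = 1.0078125. Not satisfied.


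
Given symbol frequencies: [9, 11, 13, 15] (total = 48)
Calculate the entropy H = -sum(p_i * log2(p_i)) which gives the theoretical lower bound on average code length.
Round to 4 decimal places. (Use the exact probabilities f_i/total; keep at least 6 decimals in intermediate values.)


Per-symbol terms -p_i * log2(p_i) with p_i = f_i/48:
  p = 9/48 = 0.187500: log2(p) = -2.415037, -p*log2(p) = 0.452820
  p = 11/48 = 0.229167: log2(p) = -2.125531, -p*log2(p) = 0.487101
  p = 13/48 = 0.270833: log2(p) = -1.884523, -p*log2(p) = 0.510392
  p = 15/48 = 0.312500: log2(p) = -1.678072, -p*log2(p) = 0.524397
H = 0.452820 + 0.487101 + 0.510392 + 0.524397 = 1.974710

H = 1.9747 bits/symbol


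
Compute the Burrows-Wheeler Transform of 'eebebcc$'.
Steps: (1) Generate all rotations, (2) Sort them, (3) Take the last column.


Rotations (sorted):
  0: $eebebcc -> last char: c
  1: bcc$eebe -> last char: e
  2: bebcc$ee -> last char: e
  3: c$eebebc -> last char: c
  4: cc$eebeb -> last char: b
  5: ebcc$eeb -> last char: b
  6: ebebcc$e -> last char: e
  7: eebebcc$ -> last char: $


BWT = ceecbbe$


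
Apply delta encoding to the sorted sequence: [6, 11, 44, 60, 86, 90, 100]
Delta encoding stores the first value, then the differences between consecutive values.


First value: 6
Deltas:
  11 - 6 = 5
  44 - 11 = 33
  60 - 44 = 16
  86 - 60 = 26
  90 - 86 = 4
  100 - 90 = 10


Delta encoded: [6, 5, 33, 16, 26, 4, 10]


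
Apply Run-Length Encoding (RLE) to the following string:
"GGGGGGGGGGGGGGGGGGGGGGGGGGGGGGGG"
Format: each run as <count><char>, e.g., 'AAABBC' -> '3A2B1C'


Scanning runs left to right:
  i=0: run of 'G' x 32 -> '32G'

RLE = 32G


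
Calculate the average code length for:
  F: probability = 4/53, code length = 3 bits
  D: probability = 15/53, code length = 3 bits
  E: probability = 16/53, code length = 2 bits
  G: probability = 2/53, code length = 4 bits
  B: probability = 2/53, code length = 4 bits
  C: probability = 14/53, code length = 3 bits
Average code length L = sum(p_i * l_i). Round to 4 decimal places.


Weighted contributions p_i * l_i:
  F: (4/53) * 3 = 12/53
  D: (15/53) * 3 = 45/53
  E: (16/53) * 2 = 32/53
  G: (2/53) * 4 = 8/53
  B: (2/53) * 4 = 8/53
  C: (14/53) * 3 = 42/53
Sum = (12 + 45 + 32 + 8 + 8 + 42)/53 = 147/53

L = 147/53 = 2.7736 bits/symbol


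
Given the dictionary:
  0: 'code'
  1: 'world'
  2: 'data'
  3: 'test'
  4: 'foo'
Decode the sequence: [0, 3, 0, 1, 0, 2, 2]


Look up each index in the dictionary:
  0 -> 'code'
  3 -> 'test'
  0 -> 'code'
  1 -> 'world'
  0 -> 'code'
  2 -> 'data'
  2 -> 'data'

Decoded: "code test code world code data data"


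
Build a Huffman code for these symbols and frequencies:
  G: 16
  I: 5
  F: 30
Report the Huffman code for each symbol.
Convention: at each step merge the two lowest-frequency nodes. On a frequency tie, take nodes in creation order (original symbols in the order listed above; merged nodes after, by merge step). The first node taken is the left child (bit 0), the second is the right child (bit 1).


Huffman tree construction:
Step 1: Merge I(5) + G(16) = 21
Step 2: Merge (I+G)(21) + F(30) = 51
Read each symbol's code off the tree from the root (left child = 0, right child = 1).

Codes:
  G: 01 (length 2)
  I: 00 (length 2)
  F: 1 (length 1)
Average code length: 72/51 = 1.4118 bits/symbol


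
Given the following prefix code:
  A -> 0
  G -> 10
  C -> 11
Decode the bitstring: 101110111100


Decoding step by step:
Bits 10 -> G
Bits 11 -> C
Bits 10 -> G
Bits 11 -> C
Bits 11 -> C
Bits 0 -> A
Bits 0 -> A


Decoded message: GCGCCAA


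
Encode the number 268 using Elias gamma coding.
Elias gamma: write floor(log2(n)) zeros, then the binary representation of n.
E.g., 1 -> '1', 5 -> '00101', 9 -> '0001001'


num_bits = floor(log2(268)) + 1 = 9
leading_zeros = num_bits - 1 = 8
binary(268) = 100001100

Elias gamma(268) = '00000000' + '100001100' = 00000000100001100 (17 bits)


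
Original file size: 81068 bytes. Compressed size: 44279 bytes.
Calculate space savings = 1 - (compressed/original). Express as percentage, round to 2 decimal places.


ratio = compressed/original = 44279/81068 = 0.546196
savings = 1 - ratio = 1 - 0.546196 = 0.453804
as a percentage: 0.453804 * 100 = 45.38%

Space savings = 1 - 44279/81068 = 45.38%


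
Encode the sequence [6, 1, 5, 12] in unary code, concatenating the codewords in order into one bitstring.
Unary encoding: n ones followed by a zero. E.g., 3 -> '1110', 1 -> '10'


Encode each number as n ones followed by a terminating 0:
  6 -> 1111110 (7 bits)
  1 -> 10 (2 bits)
  5 -> 111110 (6 bits)
  12 -> 1111111111110 (13 bits)
Total length = 7 + 2 + 6 + 13 = 28 bits.

Unary([6, 1, 5, 12]) = 1111110101111101111111111110 (28 bits)


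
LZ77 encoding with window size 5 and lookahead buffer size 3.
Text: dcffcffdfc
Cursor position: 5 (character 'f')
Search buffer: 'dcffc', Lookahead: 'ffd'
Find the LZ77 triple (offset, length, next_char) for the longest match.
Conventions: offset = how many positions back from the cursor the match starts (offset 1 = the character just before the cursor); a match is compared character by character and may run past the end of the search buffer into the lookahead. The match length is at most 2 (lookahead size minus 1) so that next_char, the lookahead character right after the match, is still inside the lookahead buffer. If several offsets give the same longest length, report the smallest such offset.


Try each offset into the search buffer:
  offset=1 (pos 4, char 'c'): match length 0
  offset=2 (pos 3, char 'f'): match length 1
  offset=3 (pos 2, char 'f'): match length 2
  offset=4 (pos 1, char 'c'): match length 0
  offset=5 (pos 0, char 'd'): match length 0
Longest match has length 2 at offset 3.
next_char = character at position 5 + 2 = 7 -> 'd'

Best match: offset=3, length=2 (matching 'ff' starting at position 2)
LZ77 triple: (3, 2, 'd')


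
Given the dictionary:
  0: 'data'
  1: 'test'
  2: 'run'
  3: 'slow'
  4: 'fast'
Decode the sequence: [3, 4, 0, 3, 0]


Look up each index in the dictionary:
  3 -> 'slow'
  4 -> 'fast'
  0 -> 'data'
  3 -> 'slow'
  0 -> 'data'

Decoded: "slow fast data slow data"


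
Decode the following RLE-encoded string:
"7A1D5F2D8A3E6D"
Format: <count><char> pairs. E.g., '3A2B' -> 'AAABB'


Expanding each <count><char> pair:
  7A -> 'AAAAAAA'
  1D -> 'D'
  5F -> 'FFFFF'
  2D -> 'DD'
  8A -> 'AAAAAAAA'
  3E -> 'EEE'
  6D -> 'DDDDDD'

Decoded = AAAAAAADFFFFFDDAAAAAAAAEEEDDDDDD


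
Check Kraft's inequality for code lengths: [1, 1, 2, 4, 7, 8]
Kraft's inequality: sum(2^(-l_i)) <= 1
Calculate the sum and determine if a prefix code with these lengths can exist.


Sum = 2^(-1) + 2^(-1) + 2^(-2) + 2^(-4) + 2^(-7) + 2^(-8)
    = 0.5 + 0.5 + 0.25 + 0.0625 + 0.0078125 + 0.00390625
    = 339/256 = 1.32421875
Since 1.32421875 > 1, Kraft's inequality is NOT satisfied.
A prefix code with these lengths CANNOT exist.

Kraft sum = 1.32421875. Not satisfied.


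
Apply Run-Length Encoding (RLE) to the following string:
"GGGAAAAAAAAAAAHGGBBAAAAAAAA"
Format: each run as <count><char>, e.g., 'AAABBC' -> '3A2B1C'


Scanning runs left to right:
  i=0: run of 'G' x 3 -> '3G'
  i=3: run of 'A' x 11 -> '11A'
  i=14: run of 'H' x 1 -> '1H'
  i=15: run of 'G' x 2 -> '2G'
  i=17: run of 'B' x 2 -> '2B'
  i=19: run of 'A' x 8 -> '8A'

RLE = 3G11A1H2G2B8A


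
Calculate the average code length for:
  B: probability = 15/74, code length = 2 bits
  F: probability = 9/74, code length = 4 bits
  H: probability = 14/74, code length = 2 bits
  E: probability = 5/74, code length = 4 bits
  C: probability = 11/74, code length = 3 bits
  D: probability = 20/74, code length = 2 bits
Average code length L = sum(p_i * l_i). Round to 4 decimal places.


Weighted contributions p_i * l_i:
  B: (15/74) * 2 = 30/74
  F: (9/74) * 4 = 36/74
  H: (14/74) * 2 = 28/74
  E: (5/74) * 4 = 20/74
  C: (11/74) * 3 = 33/74
  D: (20/74) * 2 = 40/74
Sum = (30 + 36 + 28 + 20 + 33 + 40)/74 = 187/74

L = 187/74 = 2.5270 bits/symbol


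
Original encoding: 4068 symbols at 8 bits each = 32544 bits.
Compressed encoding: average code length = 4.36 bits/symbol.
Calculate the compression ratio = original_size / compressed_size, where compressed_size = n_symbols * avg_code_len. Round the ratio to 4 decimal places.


original_size = n_symbols * orig_bits = 4068 * 8 = 32544 bits
compressed_size = n_symbols * avg_code_len = 4068 * 4.36 = 17736.48 bits
ratio = original_size / compressed_size = 32544 / 17736.48 = 1.8349

Compression ratio = 1.8349


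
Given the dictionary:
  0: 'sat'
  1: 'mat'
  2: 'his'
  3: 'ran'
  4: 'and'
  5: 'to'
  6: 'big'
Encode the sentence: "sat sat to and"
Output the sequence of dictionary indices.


Look up each word in the dictionary:
  'sat' -> 0
  'sat' -> 0
  'to' -> 5
  'and' -> 4

Encoded: [0, 0, 5, 4]


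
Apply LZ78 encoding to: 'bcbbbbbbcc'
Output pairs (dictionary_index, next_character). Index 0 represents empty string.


LZ78 encoding steps:
Dictionary: {0: ''}
Step 1: w='' (idx 0), next='b' -> output (0, 'b'), add 'b' as idx 1
Step 2: w='' (idx 0), next='c' -> output (0, 'c'), add 'c' as idx 2
Step 3: w='b' (idx 1), next='b' -> output (1, 'b'), add 'bb' as idx 3
Step 4: w='bb' (idx 3), next='b' -> output (3, 'b'), add 'bbb' as idx 4
Step 5: w='b' (idx 1), next='c' -> output (1, 'c'), add 'bc' as idx 5
Step 6: w='c' (idx 2), end of input -> output (2, '')


Encoded: [(0, 'b'), (0, 'c'), (1, 'b'), (3, 'b'), (1, 'c'), (2, '')]


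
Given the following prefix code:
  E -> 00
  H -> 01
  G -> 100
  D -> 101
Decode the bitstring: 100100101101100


Decoding step by step:
Bits 100 -> G
Bits 100 -> G
Bits 101 -> D
Bits 101 -> D
Bits 100 -> G


Decoded message: GGDDG


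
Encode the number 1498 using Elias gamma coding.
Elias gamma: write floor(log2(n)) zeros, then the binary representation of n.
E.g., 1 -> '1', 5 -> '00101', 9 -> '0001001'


num_bits = floor(log2(1498)) + 1 = 11
leading_zeros = num_bits - 1 = 10
binary(1498) = 10111011010

Elias gamma(1498) = '0000000000' + '10111011010' = 000000000010111011010 (21 bits)


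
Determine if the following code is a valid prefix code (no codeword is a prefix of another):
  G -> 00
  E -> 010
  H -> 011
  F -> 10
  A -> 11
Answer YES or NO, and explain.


Checking each pair (does one codeword prefix another?):
  G='00' vs E='010': no prefix
  G='00' vs H='011': no prefix
  G='00' vs F='10': no prefix
  G='00' vs A='11': no prefix
  E='010' vs G='00': no prefix
  E='010' vs H='011': no prefix
  E='010' vs F='10': no prefix
  E='010' vs A='11': no prefix
  H='011' vs G='00': no prefix
  H='011' vs E='010': no prefix
  H='011' vs F='10': no prefix
  H='011' vs A='11': no prefix
  F='10' vs G='00': no prefix
  F='10' vs E='010': no prefix
  F='10' vs H='011': no prefix
  F='10' vs A='11': no prefix
  A='11' vs G='00': no prefix
  A='11' vs E='010': no prefix
  A='11' vs H='011': no prefix
  A='11' vs F='10': no prefix
No violation found over all pairs.

YES -- this is a valid prefix code. No codeword is a prefix of any other codeword.


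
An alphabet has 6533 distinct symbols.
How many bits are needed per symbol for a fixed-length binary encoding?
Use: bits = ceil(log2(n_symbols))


log2(6533) = 12.6735
Bracket: 2^12 = 4096 < 6533 <= 2^13 = 8192
So ceil(log2(6533)) = 13

bits = ceil(log2(6533)) = ceil(12.6735) = 13 bits


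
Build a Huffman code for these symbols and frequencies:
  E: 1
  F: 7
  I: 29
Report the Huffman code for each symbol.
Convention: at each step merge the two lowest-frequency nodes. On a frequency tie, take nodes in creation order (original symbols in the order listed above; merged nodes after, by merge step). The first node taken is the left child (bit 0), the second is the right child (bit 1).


Huffman tree construction:
Step 1: Merge E(1) + F(7) = 8
Step 2: Merge (E+F)(8) + I(29) = 37
Read each symbol's code off the tree from the root (left child = 0, right child = 1).

Codes:
  E: 00 (length 2)
  F: 01 (length 2)
  I: 1 (length 1)
Average code length: 45/37 = 1.2162 bits/symbol


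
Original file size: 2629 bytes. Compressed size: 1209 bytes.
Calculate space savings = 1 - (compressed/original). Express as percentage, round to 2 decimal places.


ratio = compressed/original = 1209/2629 = 0.459871
savings = 1 - ratio = 1 - 0.459871 = 0.540129
as a percentage: 0.540129 * 100 = 54.01%

Space savings = 1 - 1209/2629 = 54.01%


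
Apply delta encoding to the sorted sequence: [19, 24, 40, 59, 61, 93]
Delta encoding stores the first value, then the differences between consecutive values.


First value: 19
Deltas:
  24 - 19 = 5
  40 - 24 = 16
  59 - 40 = 19
  61 - 59 = 2
  93 - 61 = 32


Delta encoded: [19, 5, 16, 19, 2, 32]


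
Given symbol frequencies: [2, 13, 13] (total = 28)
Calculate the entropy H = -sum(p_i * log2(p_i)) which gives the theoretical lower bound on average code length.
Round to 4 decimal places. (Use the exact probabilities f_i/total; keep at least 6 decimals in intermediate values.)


Per-symbol terms -p_i * log2(p_i) with p_i = f_i/28:
  p = 2/28 = 0.071429: log2(p) = -3.807355, -p*log2(p) = 0.271954
  p = 13/28 = 0.464286: log2(p) = -1.106915, -p*log2(p) = 0.513925
  p = 13/28 = 0.464286: log2(p) = -1.106915, -p*log2(p) = 0.513925
H = 0.271954 + 0.513925 + 0.513925 = 1.299804

H = 1.2998 bits/symbol


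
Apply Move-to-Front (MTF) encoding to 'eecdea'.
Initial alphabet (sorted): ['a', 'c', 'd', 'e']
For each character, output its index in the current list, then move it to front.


MTF encoding:
'e': index 3 in ['a', 'c', 'd', 'e'] -> ['e', 'a', 'c', 'd']
'e': index 0 in ['e', 'a', 'c', 'd'] -> ['e', 'a', 'c', 'd']
'c': index 2 in ['e', 'a', 'c', 'd'] -> ['c', 'e', 'a', 'd']
'd': index 3 in ['c', 'e', 'a', 'd'] -> ['d', 'c', 'e', 'a']
'e': index 2 in ['d', 'c', 'e', 'a'] -> ['e', 'd', 'c', 'a']
'a': index 3 in ['e', 'd', 'c', 'a'] -> ['a', 'e', 'd', 'c']


Output: [3, 0, 2, 3, 2, 3]


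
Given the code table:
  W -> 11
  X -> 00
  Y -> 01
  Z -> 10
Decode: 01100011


Decoding:
01 -> Y
10 -> Z
00 -> X
11 -> W


Result: YZXW


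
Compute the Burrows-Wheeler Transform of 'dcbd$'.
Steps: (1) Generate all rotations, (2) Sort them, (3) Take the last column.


Rotations (sorted):
  0: $dcbd -> last char: d
  1: bd$dc -> last char: c
  2: cbd$d -> last char: d
  3: d$dcb -> last char: b
  4: dcbd$ -> last char: $


BWT = dcdb$
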